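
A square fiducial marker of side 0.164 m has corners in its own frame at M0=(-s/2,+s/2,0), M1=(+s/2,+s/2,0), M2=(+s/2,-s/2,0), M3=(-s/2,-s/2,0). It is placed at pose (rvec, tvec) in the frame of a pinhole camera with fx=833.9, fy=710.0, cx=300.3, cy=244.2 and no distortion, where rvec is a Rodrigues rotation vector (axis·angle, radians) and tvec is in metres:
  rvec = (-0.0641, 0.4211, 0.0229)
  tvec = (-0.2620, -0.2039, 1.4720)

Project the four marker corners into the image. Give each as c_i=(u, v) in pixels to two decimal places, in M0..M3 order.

c0=(111.54, 186.10) c1=(189.74, 184.10) c2=(193.82, 104.00) c3=(115.93, 109.54)

Intrinsics K: fx=833.9, fy=710.0, cx=300.3, cy=244.2
Marker side s = 0.164 m; corners in marker frame (Z=0):
  M0 = (-0.0820, +0.0820, 0)
  M1 = (+0.0820, +0.0820, 0)
  M2 = (+0.0820, -0.0820, 0)
  M3 = (-0.0820, -0.0820, 0)
rvec = (-0.0641, 0.4211, 0.0229), |rvec| = θ = 0.42657 rad = 24.440°
Rodrigues: sinθ=0.41375, 1−cosθ=0.08961; R = I + sinθ·[k]× + (1−cosθ)·[k]×²:
    [+0.91242 -0.03550 +0.40772]
    [+0.00892 +0.99772 +0.06692]
    [-0.40917 -0.05742 +0.91065]
t = (-0.2620, -0.2039, 1.4720) m
M0: Pc = R·M0+t = (-0.33973, -0.12282, +1.50084); u = 833.9·(-0.33973)/1.50084 + 300.3 = 111.5392, v = 710.0·(-0.12282)/1.50084 + 244.2 = 186.0986
M1: Pc = R·M1+t = (-0.19009, -0.12136, +1.43374); u = 833.9·(-0.19009)/1.43374 + 300.3 = 189.7368, v = 710.0·(-0.12136)/1.43374 + 244.2 = 184.1036
M2: Pc = R·M2+t = (-0.18427, -0.28498, +1.44316); u = 833.9·(-0.18427)/1.44316 + 300.3 = 193.8229, v = 710.0·(-0.28498)/1.44316 + 244.2 = 103.9956
M3: Pc = R·M3+t = (-0.33391, -0.28644, +1.51026); u = 833.9·(-0.33391)/1.51026 + 300.3 = 115.9313, v = 710.0·(-0.28644)/1.51026 + 244.2 = 109.5375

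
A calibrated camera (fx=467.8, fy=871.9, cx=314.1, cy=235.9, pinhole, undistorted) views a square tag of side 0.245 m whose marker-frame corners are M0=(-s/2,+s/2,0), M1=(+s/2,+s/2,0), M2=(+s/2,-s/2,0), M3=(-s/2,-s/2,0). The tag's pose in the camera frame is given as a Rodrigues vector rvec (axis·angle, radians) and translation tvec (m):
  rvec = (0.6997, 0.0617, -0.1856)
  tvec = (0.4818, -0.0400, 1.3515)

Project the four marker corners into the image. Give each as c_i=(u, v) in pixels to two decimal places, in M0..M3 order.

Intrinsics K: fx=467.8, fy=871.9, cx=314.1, cy=235.9
Marker side s = 0.245 m; corners in marker frame (Z=0):
  M0 = (-0.1225, +0.1225, 0)
  M1 = (+0.1225, +0.1225, 0)
  M2 = (+0.1225, -0.1225, 0)
  M3 = (-0.1225, -0.1225, 0)
rvec = (0.6997, 0.0617, -0.1856), |rvec| = θ = 0.72652 rad = 41.627°
Rodrigues: sinθ=0.66427, 1−cosθ=0.25251; R = I + sinθ·[k]× + (1−cosθ)·[k]×²:
    [+0.98170 +0.19035 -0.00571]
    [-0.14905 +0.74931 -0.64523]
    [-0.11854 +0.63427 +0.76397]
t = (0.4818, -0.0400, 1.3515) m
M0: Pc = R·M0+t = (+0.38486, +0.07005, +1.44372); u = 467.8·(+0.38486)/1.44372 + 314.1 = 438.8039, v = 871.9·(+0.07005)/1.44372 + 235.9 = 278.2042
M1: Pc = R·M1+t = (+0.62538, +0.03353, +1.41468); u = 467.8·(+0.62538)/1.41468 + 314.1 = 520.8970, v = 871.9·(+0.03353)/1.41468 + 235.9 = 256.5669
M2: Pc = R·M2+t = (+0.57874, -0.15005, +1.25928); u = 467.8·(+0.57874)/1.25928 + 314.1 = 529.0915, v = 871.9·(-0.15005)/1.25928 + 235.9 = 132.0095
M3: Pc = R·M3+t = (+0.33822, -0.11353, +1.28832); u = 467.8·(+0.33822)/1.28832 + 314.1 = 436.9117, v = 871.9·(-0.11353)/1.28832 + 235.9 = 159.0645

c0=(438.80, 278.20) c1=(520.90, 256.57) c2=(529.09, 132.01) c3=(436.91, 159.06)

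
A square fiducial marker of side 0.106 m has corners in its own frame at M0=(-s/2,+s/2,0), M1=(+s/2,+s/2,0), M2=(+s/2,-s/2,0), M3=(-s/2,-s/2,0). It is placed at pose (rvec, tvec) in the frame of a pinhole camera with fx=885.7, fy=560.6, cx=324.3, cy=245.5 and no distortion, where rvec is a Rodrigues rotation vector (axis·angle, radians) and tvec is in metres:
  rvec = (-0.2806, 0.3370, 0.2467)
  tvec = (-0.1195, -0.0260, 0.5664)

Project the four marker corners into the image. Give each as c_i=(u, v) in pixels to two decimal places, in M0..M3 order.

c0=(41.60, 258.51) c1=(182.01, 280.53) c2=(235.60, 180.08) c3=(97.48, 165.31)

Intrinsics K: fx=885.7, fy=560.6, cx=324.3, cy=245.5
Marker side s = 0.106 m; corners in marker frame (Z=0):
  M0 = (-0.0530, +0.0530, 0)
  M1 = (+0.0530, +0.0530, 0)
  M2 = (+0.0530, -0.0530, 0)
  M3 = (-0.0530, -0.0530, 0)
rvec = (-0.2806, 0.3370, 0.2467), |rvec| = θ = 0.50316 rad = 28.829°
Rodrigues: sinθ=0.48219, 1−cosθ=0.12394; R = I + sinθ·[k]× + (1−cosθ)·[k]×²:
    [+0.91461 -0.28271 +0.28907]
    [+0.19013 +0.93166 +0.30961]
    [-0.35685 -0.22821 +0.90586]
t = (-0.1195, -0.0260, 0.5664) m
M0: Pc = R·M0+t = (-0.18296, +0.01330, +0.57322); u = 885.7·(-0.18296)/0.57322 + 324.3 = 41.6046, v = 560.6·(+0.01330)/0.57322 + 245.5 = 258.5084
M1: Pc = R·M1+t = (-0.08601, +0.03345, +0.53539); u = 885.7·(-0.08601)/0.53539 + 324.3 = 182.0143, v = 560.6·(+0.03345)/0.53539 + 245.5 = 280.5301
M2: Pc = R·M2+t = (-0.05604, -0.06530, +0.55958); u = 885.7·(-0.05604)/0.55958 + 324.3 = 235.5976, v = 560.6·(-0.06530)/0.55958 + 245.5 = 180.0800
M3: Pc = R·M3+t = (-0.15299, -0.08545, +0.59741); u = 885.7·(-0.15299)/0.59741 + 324.3 = 97.4807, v = 560.6·(-0.08545)/0.59741 + 245.5 = 165.3102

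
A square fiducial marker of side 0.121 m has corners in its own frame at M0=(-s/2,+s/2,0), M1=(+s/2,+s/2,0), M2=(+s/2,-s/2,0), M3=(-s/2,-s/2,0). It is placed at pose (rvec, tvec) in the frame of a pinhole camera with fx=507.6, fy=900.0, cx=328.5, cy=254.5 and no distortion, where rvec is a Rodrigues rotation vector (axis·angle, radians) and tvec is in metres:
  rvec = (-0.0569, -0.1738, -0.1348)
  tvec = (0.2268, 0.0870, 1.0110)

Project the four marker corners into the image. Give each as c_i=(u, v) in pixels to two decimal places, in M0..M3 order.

c0=(418.12, 394.01) c1=(475.07, 377.33) c2=(465.99, 271.51) c3=(409.15, 285.84)

Intrinsics K: fx=507.6, fy=900.0, cx=328.5, cy=254.5
Marker side s = 0.121 m; corners in marker frame (Z=0):
  M0 = (-0.0605, +0.0605, 0)
  M1 = (+0.0605, +0.0605, 0)
  M2 = (+0.0605, -0.0605, 0)
  M3 = (-0.0605, -0.0605, 0)
rvec = (-0.0569, -0.1738, -0.1348), |rvec| = θ = 0.22719 rad = 13.017°
Rodrigues: sinθ=0.22524, 1−cosθ=0.02570; R = I + sinθ·[k]× + (1−cosθ)·[k]×²:
    [+0.97592 +0.13857 -0.16849]
    [-0.12872 +0.98934 +0.06808]
    [+0.17613 -0.04475 +0.98335]
t = (0.2268, 0.0870, 1.0110) m
M0: Pc = R·M0+t = (+0.17614, +0.15464, +0.99764); u = 507.6·(+0.17614)/0.99764 + 328.5 = 418.1206, v = 900.0·(+0.15464)/0.99764 + 254.5 = 394.0081
M1: Pc = R·M1+t = (+0.29423, +0.13907, +1.01895); u = 507.6·(+0.29423)/1.01895 + 328.5 = 475.0719, v = 900.0·(+0.13907)/1.01895 + 254.5 = 377.3333
M2: Pc = R·M2+t = (+0.27746, +0.01936, +1.02436); u = 507.6·(+0.27746)/1.02436 + 328.5 = 465.9888, v = 900.0·(+0.01936)/1.02436 + 254.5 = 271.5072
M3: Pc = R·M3+t = (+0.15937, +0.03493, +1.00305); u = 507.6·(+0.15937)/1.00305 + 328.5 = 409.1521, v = 900.0·(+0.03493)/1.00305 + 254.5 = 285.8435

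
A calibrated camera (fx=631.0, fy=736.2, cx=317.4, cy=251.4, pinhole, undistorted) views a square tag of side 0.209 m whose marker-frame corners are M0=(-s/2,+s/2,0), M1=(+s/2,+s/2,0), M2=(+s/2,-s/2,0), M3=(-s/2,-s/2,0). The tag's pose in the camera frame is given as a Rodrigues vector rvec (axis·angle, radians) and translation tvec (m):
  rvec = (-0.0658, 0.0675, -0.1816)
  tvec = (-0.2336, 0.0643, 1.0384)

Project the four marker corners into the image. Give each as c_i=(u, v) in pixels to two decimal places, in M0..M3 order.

Intrinsics K: fx=631.0, fy=736.2, cx=317.4, cy=251.4
Marker side s = 0.209 m; corners in marker frame (Z=0):
  M0 = (-0.1045, +0.1045, 0)
  M1 = (+0.1045, +0.1045, 0)
  M2 = (+0.1045, -0.1045, 0)
  M3 = (-0.1045, -0.1045, 0)
rvec = (-0.0658, 0.0675, -0.1816), |rvec| = θ = 0.20461 rad = 11.723°
Rodrigues: sinθ=0.20318, 1−cosθ=0.02086; R = I + sinθ·[k]× + (1−cosθ)·[k]×²:
    [+0.98130 +0.17812 +0.07298]
    [-0.18255 +0.98141 +0.05923]
    [-0.06108 -0.07145 +0.99557]
t = (-0.2336, 0.0643, 1.0384) m
M0: Pc = R·M0+t = (-0.31753, +0.18593, +1.03732); u = 631.0·(-0.31753)/1.03732 + 317.4 = 124.2452, v = 736.2·(+0.18593)/1.03732 + 251.4 = 383.3602
M1: Pc = R·M1+t = (-0.11244, +0.14778, +1.02455); u = 631.0·(-0.11244)/1.02455 + 317.4 = 248.1502, v = 736.2·(+0.14778)/1.02455 + 251.4 = 357.5894
M2: Pc = R·M2+t = (-0.14967, -0.05733, +1.03948); u = 631.0·(-0.14967)/1.03948 + 317.4 = 226.5466, v = 736.2·(-0.05733)/1.03948 + 251.4 = 210.7942
M3: Pc = R·M3+t = (-0.35476, -0.01918, +1.05225); u = 631.0·(-0.35476)/1.05225 + 317.4 = 104.6621, v = 736.2·(-0.01918)/1.05225 + 251.4 = 237.9800

c0=(124.25, 383.36) c1=(248.15, 357.59) c2=(226.55, 210.79) c3=(104.66, 237.98)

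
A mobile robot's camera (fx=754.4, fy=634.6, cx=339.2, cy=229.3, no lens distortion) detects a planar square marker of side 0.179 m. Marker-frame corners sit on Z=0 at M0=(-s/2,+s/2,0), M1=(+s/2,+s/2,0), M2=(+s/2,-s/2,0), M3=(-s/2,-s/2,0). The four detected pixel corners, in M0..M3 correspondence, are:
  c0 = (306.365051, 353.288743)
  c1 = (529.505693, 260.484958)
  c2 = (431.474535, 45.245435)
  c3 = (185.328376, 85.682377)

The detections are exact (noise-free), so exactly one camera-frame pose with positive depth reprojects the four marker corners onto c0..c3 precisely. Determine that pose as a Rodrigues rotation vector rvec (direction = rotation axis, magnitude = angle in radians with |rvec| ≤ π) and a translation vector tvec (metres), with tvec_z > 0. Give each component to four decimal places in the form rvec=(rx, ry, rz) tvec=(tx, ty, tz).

Intrinsics K: fx=754.4, fy=634.6, cx=339.2, cy=229.3
Marker side s = 0.179 m; corners in marker frame (Z=0):
  M0 = (-0.0895, +0.0895, 0)
  M1 = (+0.0895, +0.0895, 0)
  M2 = (+0.0895, -0.0895, 0)
  M3 = (-0.0895, -0.0895, 0)
Detected image corners:
  c0 = (306.365051, 353.288743) px
  c1 = (529.505693, 260.484958) px
  c2 = (431.474535, 45.245435) px
  c3 = (185.328376, 85.682377) px
Planar DLT: solve 8×8 A·h = b for H (H[2,2]=1):
  H  [+1749.43718 +599.20621 +375.76856]
  H  [-147.18500 +1329.96622 +182.40413]
  H  [+1.20740 -0.01589 +1.00000]
B = K⁻¹H; ‖b₁‖=2.249183, ‖b₂‖=2.249183; λ = 2/(‖b₁‖+‖b₂‖) = 0.444606, sign → tz>0 ⇒ λ=+0.444606
r₁ = λ·B[:,0] = (+0.78966,-0.29709,+0.53682); r₂ = λ·B[:,1] = (+0.35632,+0.93434,-0.00706)
r₃ = r₁×r₂ = (-0.49947,+0.19686,+0.84367); SVD([r₁ r₂ r₃]) → R = UVᵀ:
  R  [+0.78966 +0.35632 -0.49947]
  R  [-0.29709 +0.93434 +0.19686]
  R  [+0.53682 -0.00706 +0.84367]
t = (+0.02155, -0.03286, +0.44461) m
tr R = 2.567671; θ = arccos((tr R − 1)/2) = 0.669978 rad = 38.387°
axis k = ((R−Rᵀ)₃₂, (R−Rᵀ)₁₃, (R−Rᵀ)₂₁) / (2 sinθ) = (-0.164196, -0.834410, -0.526118)
rvec = θ·k = (-0.110008, -0.559036, -0.352487)

rvec=(-0.1100, -0.5590, -0.3525) tvec=(0.0216, -0.0329, 0.4446)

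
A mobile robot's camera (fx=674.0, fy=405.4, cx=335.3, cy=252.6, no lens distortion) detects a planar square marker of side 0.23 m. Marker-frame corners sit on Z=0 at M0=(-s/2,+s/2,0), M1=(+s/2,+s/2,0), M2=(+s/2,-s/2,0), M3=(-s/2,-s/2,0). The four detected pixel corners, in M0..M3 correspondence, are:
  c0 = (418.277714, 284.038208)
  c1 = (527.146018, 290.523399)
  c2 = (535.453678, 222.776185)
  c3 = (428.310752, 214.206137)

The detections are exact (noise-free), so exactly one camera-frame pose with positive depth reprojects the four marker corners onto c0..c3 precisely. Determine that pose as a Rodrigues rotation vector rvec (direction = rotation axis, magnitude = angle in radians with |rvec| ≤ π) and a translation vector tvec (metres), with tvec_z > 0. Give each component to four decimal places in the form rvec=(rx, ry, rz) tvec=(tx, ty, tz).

Intrinsics K: fx=674.0, fy=405.4, cx=335.3, cy=252.6
Marker side s = 0.23 m; corners in marker frame (Z=0):
  M0 = (-0.1150, +0.1150, 0)
  M1 = (+0.1150, +0.1150, 0)
  M2 = (+0.1150, -0.1150, 0)
  M3 = (-0.1150, -0.1150, 0)
Detected image corners:
  c0 = (418.277714, 284.038208) px
  c1 = (527.146018, 290.523399) px
  c2 = (535.453678, 222.776185) px
  c3 = (428.310752, 214.206137) px
Planar DLT: solve 8×8 A·h = b for H (H[2,2]=1):
  H  [+535.47477 -67.36651 +478.18507]
  H  [+67.67995 +284.41398 +252.71740]
  H  [+0.13809 -0.05773 +1.00000]
B = K⁻¹H; ‖b₁‖=0.743213, ‖b₂‖=0.743213; λ = 2/(‖b₁‖+‖b₂‖) = 1.345510, sign → tz>0 ⇒ λ=+1.345510
r₁ = λ·B[:,0] = (+0.97654,+0.10886,+0.18580); r₂ = λ·B[:,1] = (-0.09584,+0.99236,-0.07768)
r₃ = r₁×r₂ = (-0.19284,+0.05805,+0.97951); SVD([r₁ r₂ r₃]) → R = UVᵀ:
  R  [+0.97654 -0.09584 -0.19284]
  R  [+0.10886 +0.99236 +0.05805]
  R  [+0.18580 -0.07768 +0.97951]
t = (+0.28524, +0.00039, +1.34551) m
tr R = 2.948412; θ = arccos((tr R − 1)/2) = 0.227621 rad = 13.042°
axis k = ((R−Rᵀ)₃₂, (R−Rᵀ)₁₃, (R−Rᵀ)₂₁) / (2 sinθ) = (-0.300731, -0.838959, +0.453552)
rvec = θ·k = (-0.068453, -0.190965, +0.103238)

rvec=(-0.0685, -0.1910, 0.1032) tvec=(0.2852, 0.0004, 1.3455)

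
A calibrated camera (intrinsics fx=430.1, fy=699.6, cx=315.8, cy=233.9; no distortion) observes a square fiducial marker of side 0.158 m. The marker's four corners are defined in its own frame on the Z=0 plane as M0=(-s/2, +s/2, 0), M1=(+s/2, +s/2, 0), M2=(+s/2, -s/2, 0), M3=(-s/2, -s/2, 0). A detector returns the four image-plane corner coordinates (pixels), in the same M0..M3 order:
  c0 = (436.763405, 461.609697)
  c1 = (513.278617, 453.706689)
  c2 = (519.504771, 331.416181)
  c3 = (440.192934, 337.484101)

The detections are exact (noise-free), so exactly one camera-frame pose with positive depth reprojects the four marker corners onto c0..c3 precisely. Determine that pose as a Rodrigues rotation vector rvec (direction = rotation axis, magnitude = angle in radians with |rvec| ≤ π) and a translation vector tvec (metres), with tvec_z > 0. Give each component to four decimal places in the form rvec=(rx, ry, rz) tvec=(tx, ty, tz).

Intrinsics K: fx=430.1, fy=699.6, cx=315.8, cy=233.9
Marker side s = 0.158 m; corners in marker frame (Z=0):
  M0 = (-0.0790, +0.0790, 0)
  M1 = (+0.0790, +0.0790, 0)
  M2 = (+0.0790, -0.0790, 0)
  M3 = (-0.0790, -0.0790, 0)
Detected image corners:
  c0 = (436.763405, 461.609697) px
  c1 = (513.278617, 453.706689) px
  c2 = (519.504771, 331.416181) px
  c3 = (440.192934, 337.484101) px
Planar DLT: solve 8×8 A·h = b for H (H[2,2]=1):
  H  [+544.29633 +81.01209 +477.72126]
  H  [-1.73331 +872.36164 +397.16253]
  H  [+0.10753 +0.23384 +1.00000]
B = K⁻¹H; ‖b₁‖=1.192043, ‖b₂‖=1.192043; λ = 2/(‖b₁‖+‖b₂‖) = 0.838896, sign → tz>0 ⇒ λ=+0.838896
r₁ = λ·B[:,0] = (+0.99540,-0.03224,+0.09020); r₂ = λ·B[:,1] = (+0.01398,+0.98047,+0.19617)
r₃ = r₁×r₂ = (-0.09476,-0.19400,+0.97641); SVD([r₁ r₂ r₃]) → R = UVᵀ:
  R  [+0.99540 +0.01398 -0.09476]
  R  [-0.03224 +0.98047 -0.19400]
  R  [+0.09020 +0.19617 +0.97641]
t = (+0.31582, +0.19577, +0.83890) m
tr R = 2.952285; θ = arccos((tr R − 1)/2) = 0.218874 rad = 12.541°
axis k = ((R−Rᵀ)₃₂, (R−Rᵀ)₁₃, (R−Rᵀ)₂₁) / (2 sinθ) = (+0.898474, -0.425935, -0.106416)
rvec = θ·k = (+0.196652, -0.093226, -0.023292)

rvec=(0.1967, -0.0932, -0.0233) tvec=(0.3158, 0.1958, 0.8389)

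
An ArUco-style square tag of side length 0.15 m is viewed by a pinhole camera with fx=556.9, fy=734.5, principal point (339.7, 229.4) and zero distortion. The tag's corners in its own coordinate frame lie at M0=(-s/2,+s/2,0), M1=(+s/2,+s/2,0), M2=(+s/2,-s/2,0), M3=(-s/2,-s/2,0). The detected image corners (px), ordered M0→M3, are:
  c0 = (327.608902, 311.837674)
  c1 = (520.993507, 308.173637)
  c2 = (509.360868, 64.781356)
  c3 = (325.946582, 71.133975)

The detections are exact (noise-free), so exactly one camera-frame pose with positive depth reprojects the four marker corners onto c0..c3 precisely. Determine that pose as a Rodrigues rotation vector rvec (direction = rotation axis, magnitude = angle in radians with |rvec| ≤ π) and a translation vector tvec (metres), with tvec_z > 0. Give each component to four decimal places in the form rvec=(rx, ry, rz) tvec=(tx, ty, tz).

Intrinsics K: fx=556.9, fy=734.5, cx=339.7, cy=229.4
Marker side s = 0.15 m; corners in marker frame (Z=0):
  M0 = (-0.0750, +0.0750, 0)
  M1 = (+0.0750, +0.0750, 0)
  M2 = (+0.0750, -0.0750, 0)
  M3 = (-0.0750, -0.0750, 0)
Detected image corners:
  c0 = (327.608902, 311.837674) px
  c1 = (520.993507, 308.173637) px
  c2 = (509.360868, 64.781356) px
  c3 = (325.946582, 71.133975) px
Planar DLT: solve 8×8 A·h = b for H (H[2,2]=1):
  H  [+1220.90208 -103.20274 +420.31591]
  H  [-48.98670 +1547.46648 +185.82060]
  H  [-0.08129 -0.34994 +1.00000]
B = K⁻¹H; ‖b₁‖=2.243759, ‖b₂‖=2.243759; λ = 2/(‖b₁‖+‖b₂‖) = 0.445681, sign → tz>0 ⇒ λ=+0.445681
r₁ = λ·B[:,0] = (+0.99917,-0.01841,-0.03623); r₂ = λ·B[:,1] = (+0.01254,+0.98768,-0.15596)
r₃ = r₁×r₂ = (+0.03865,+0.15538,+0.98710); SVD([r₁ r₂ r₃]) → R = UVᵀ:
  R  [+0.99917 +0.01254 +0.03865]
  R  [-0.01841 +0.98768 +0.15538]
  R  [-0.03623 -0.15596 +0.98710]
t = (+0.06452, -0.02644, +0.44568) m
tr R = 2.973956; θ = arccos((tr R − 1)/2) = 0.161557 rad = 9.257°
axis k = ((R−Rᵀ)₃₂, (R−Rᵀ)₁₃, (R−Rᵀ)₂₁) / (2 sinθ) = (-0.967761, +0.232771, -0.096206)
rvec = θ·k = (-0.156349, +0.037606, -0.015543)

rvec=(-0.1563, 0.0376, -0.0155) tvec=(0.0645, -0.0264, 0.4457)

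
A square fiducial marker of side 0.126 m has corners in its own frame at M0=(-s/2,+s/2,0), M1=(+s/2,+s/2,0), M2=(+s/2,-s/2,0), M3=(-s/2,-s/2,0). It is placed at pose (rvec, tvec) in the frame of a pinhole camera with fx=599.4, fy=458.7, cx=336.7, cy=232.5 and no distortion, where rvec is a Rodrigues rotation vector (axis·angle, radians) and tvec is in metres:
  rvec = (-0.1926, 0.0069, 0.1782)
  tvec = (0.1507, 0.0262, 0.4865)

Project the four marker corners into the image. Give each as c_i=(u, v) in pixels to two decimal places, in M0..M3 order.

c0=(434.35, 305.72) c1=(592.11, 327.63) c2=(606.69, 210.73) c3=(456.39, 190.57)

Intrinsics K: fx=599.4, fy=458.7, cx=336.7, cy=232.5
Marker side s = 0.126 m; corners in marker frame (Z=0):
  M0 = (-0.0630, +0.0630, 0)
  M1 = (+0.0630, +0.0630, 0)
  M2 = (+0.0630, -0.0630, 0)
  M3 = (-0.0630, -0.0630, 0)
rvec = (-0.1926, 0.0069, 0.1782), |rvec| = θ = 0.26248 rad = 15.039°
Rodrigues: sinθ=0.25948, 1−cosθ=0.03425; R = I + sinθ·[k]× + (1−cosθ)·[k]×²:
    [+0.98419 -0.17682 -0.01024]
    [+0.17550 +0.96577 +0.19101]
    [-0.02388 -0.18978 +0.98154]
t = (0.1507, 0.0262, 0.4865) m
M0: Pc = R·M0+t = (+0.07756, +0.07599, +0.47605); u = 599.4·(+0.07756)/0.47605 + 336.7 = 434.3524, v = 458.7·(+0.07599)/0.47605 + 232.5 = 305.7180
M1: Pc = R·M1+t = (+0.20156, +0.09810, +0.47304); u = 599.4·(+0.20156)/0.47304 + 336.7 = 592.1073, v = 458.7·(+0.09810)/0.47304 + 232.5 = 327.6265
M2: Pc = R·M2+t = (+0.22384, -0.02359, +0.49695); u = 599.4·(+0.22384)/0.49695 + 336.7 = 606.6898, v = 458.7·(-0.02359)/0.49695 + 232.5 = 210.7284
M3: Pc = R·M3+t = (+0.09984, -0.04570, +0.49996); u = 599.4·(+0.09984)/0.49996 + 336.7 = 456.3925, v = 458.7·(-0.04570)/0.49996 + 232.5 = 190.5714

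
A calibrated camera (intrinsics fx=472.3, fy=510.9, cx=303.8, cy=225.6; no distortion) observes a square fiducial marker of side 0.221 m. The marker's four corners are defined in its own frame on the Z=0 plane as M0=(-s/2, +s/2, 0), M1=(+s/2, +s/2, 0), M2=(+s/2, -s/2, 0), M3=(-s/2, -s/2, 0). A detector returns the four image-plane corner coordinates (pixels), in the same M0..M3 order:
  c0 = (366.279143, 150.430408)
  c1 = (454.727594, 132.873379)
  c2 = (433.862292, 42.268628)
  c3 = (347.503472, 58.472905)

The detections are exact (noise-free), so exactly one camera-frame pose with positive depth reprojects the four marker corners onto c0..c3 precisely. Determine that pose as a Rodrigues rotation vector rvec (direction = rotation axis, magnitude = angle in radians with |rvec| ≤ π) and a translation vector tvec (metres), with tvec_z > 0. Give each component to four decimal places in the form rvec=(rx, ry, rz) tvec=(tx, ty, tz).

rvec=(-0.1424, -0.0392, -0.1911) tvec=(0.2377, -0.2954, 1.1590)

Intrinsics K: fx=472.3, fy=510.9, cx=303.8, cy=225.6
Marker side s = 0.221 m; corners in marker frame (Z=0):
  M0 = (-0.1105, +0.1105, 0)
  M1 = (+0.1105, +0.1105, 0)
  M2 = (+0.1105, -0.1105, 0)
  M3 = (-0.1105, -0.1105, 0)
Detected image corners:
  c0 = (366.279143, 150.430408) px
  c1 = (454.727594, 132.873379) px
  c2 = (433.862292, 42.268628) px
  c3 = (347.503472, 58.472905) px
Planar DLT: solve 8×8 A·h = b for H (H[2,2]=1):
  H  [+413.51951 +42.27058 +400.68151]
  H  [-72.00736 +401.65179 +95.37199]
  H  [+0.04516 -0.11842 +1.00000]
B = K⁻¹H; ‖b₁‖=0.862833, ‖b₂‖=0.862833; λ = 2/(‖b₁‖+‖b₂‖) = 1.158973, sign → tz>0 ⇒ λ=+1.158973
r₁ = λ·B[:,0] = (+0.98107,-0.18646,+0.05234); r₂ = λ·B[:,1] = (+0.19201,+0.97175,-0.13725)
r₃ = r₁×r₂ = (-0.02527,+0.14470,+0.98915); SVD([r₁ r₂ r₃]) → R = UVᵀ:
  R  [+0.98107 +0.19201 -0.02527]
  R  [-0.18646 +0.97175 +0.14470]
  R  [+0.05234 -0.13725 +0.98915]
t = (+0.23774, -0.29542, +1.15897) m
tr R = 2.941970; θ = arccos((tr R − 1)/2) = 0.241480 rad = 13.836°
axis k = ((R−Rᵀ)₃₂, (R−Rᵀ)₁₃, (R−Rᵀ)₂₁) / (2 sinθ) = (-0.589494, -0.162255, -0.791309)
rvec = θ·k = (-0.142351, -0.039181, -0.191086)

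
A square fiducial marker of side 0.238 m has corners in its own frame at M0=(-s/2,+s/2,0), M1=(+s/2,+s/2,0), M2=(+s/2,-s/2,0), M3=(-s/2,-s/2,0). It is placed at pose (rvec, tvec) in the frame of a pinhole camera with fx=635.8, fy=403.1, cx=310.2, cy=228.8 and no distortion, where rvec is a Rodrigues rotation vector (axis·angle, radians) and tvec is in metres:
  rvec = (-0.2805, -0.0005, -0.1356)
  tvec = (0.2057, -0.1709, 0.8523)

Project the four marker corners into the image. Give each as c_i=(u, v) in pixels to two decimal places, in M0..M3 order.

c0=(390.86, 208.20) c1=(572.87, 192.75) c2=(530.67, 92.51) c3=(361.98, 106.29)

Intrinsics K: fx=635.8, fy=403.1, cx=310.2, cy=228.8
Marker side s = 0.238 m; corners in marker frame (Z=0):
  M0 = (-0.1190, +0.1190, 0)
  M1 = (+0.1190, +0.1190, 0)
  M2 = (+0.1190, -0.1190, 0)
  M3 = (-0.1190, -0.1190, 0)
rvec = (-0.2805, -0.0005, -0.1356), |rvec| = θ = 0.31156 rad = 17.851°
Rodrigues: sinθ=0.30654, 1−cosθ=0.04814; R = I + sinθ·[k]× + (1−cosθ)·[k]×²:
    [+0.99088 +0.13349 +0.01837]
    [-0.13335 +0.95186 +0.27602]
    [+0.01936 -0.27595 +0.96098]
t = (0.2057, -0.1709, 0.8523) m
M0: Pc = R·M0+t = (+0.10367, -0.04176, +0.81716); u = 635.8·(+0.10367)/0.81716 + 310.2 = 390.8618, v = 403.1·(-0.04176)/0.81716 + 228.8 = 208.1997
M1: Pc = R·M1+t = (+0.33950, -0.07350, +0.82177); u = 635.8·(+0.33950)/0.82177 + 310.2 = 572.8709, v = 403.1·(-0.07350)/0.82177 + 228.8 = 192.7474
M2: Pc = R·M2+t = (+0.30773, -0.30004, +0.88744); u = 635.8·(+0.30773)/0.88744 + 310.2 = 530.6705, v = 403.1·(-0.30004)/0.88744 + 228.8 = 92.5140
M3: Pc = R·M3+t = (+0.07190, -0.26830, +0.88283); u = 635.8·(+0.07190)/0.88283 + 310.2 = 361.9812, v = 403.1·(-0.26830)/0.88283 + 228.8 = 106.2937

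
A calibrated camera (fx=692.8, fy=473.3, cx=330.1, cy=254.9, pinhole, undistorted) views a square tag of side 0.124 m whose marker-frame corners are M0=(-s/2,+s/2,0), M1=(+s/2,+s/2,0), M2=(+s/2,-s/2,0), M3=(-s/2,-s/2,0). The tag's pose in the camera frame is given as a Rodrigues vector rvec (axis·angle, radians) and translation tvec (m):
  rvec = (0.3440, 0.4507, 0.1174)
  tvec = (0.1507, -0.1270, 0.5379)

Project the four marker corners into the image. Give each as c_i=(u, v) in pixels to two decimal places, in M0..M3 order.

Intrinsics K: fx=692.8, fy=473.3, cx=330.1, cy=254.9
Marker side s = 0.124 m; corners in marker frame (Z=0):
  M0 = (-0.0620, +0.0620, 0)
  M1 = (+0.0620, +0.0620, 0)
  M2 = (+0.0620, -0.0620, 0)
  M3 = (-0.0620, -0.0620, 0)
rvec = (0.3440, 0.4507, 0.1174), |rvec| = θ = 0.57901 rad = 33.175°
Rodrigues: sinθ=0.54719, 1−cosθ=0.16299; R = I + sinθ·[k]× + (1−cosθ)·[k]×²:
    [+0.89454 -0.03557 +0.44557]
    [+0.18633 +0.93577 -0.29937]
    [-0.40630 +0.35082 +0.84371]
t = (0.1507, -0.1270, 0.5379) m
M0: Pc = R·M0+t = (+0.09303, -0.08053, +0.58484); u = 692.8·(+0.09303)/0.58484 + 330.1 = 440.3065, v = 473.3·(-0.08053)/0.58484 + 254.9 = 189.7248
M1: Pc = R·M1+t = (+0.20396, -0.05743, +0.53446); u = 692.8·(+0.20396)/0.53446 + 330.1 = 594.4802, v = 473.3·(-0.05743)/0.53446 + 254.9 = 204.0418
M2: Pc = R·M2+t = (+0.20837, -0.17347, +0.49096); u = 692.8·(+0.20837)/0.49096 + 330.1 = 624.1302, v = 473.3·(-0.17347)/0.49096 + 254.9 = 87.6739
M3: Pc = R·M3+t = (+0.09744, -0.19657, +0.54134); u = 692.8·(+0.09744)/0.54134 + 330.1 = 454.8076, v = 473.3·(-0.19657)/0.54134 + 254.9 = 83.0365

c0=(440.31, 189.72) c1=(594.48, 204.04) c2=(624.13, 87.67) c3=(454.81, 83.04)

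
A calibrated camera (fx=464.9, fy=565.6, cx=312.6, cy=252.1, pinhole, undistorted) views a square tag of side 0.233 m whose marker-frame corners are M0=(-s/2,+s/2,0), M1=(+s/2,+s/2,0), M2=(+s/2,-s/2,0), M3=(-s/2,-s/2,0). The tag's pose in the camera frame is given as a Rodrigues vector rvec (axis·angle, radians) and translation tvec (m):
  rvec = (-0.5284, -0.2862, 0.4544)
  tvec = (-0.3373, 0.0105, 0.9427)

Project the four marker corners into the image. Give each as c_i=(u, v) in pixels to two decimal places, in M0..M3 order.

Intrinsics K: fx=464.9, fy=565.6, cx=312.6, cy=252.1
Marker side s = 0.233 m; corners in marker frame (Z=0):
  M0 = (-0.1165, +0.1165, 0)
  M1 = (+0.1165, +0.1165, 0)
  M2 = (+0.1165, -0.1165, 0)
  M3 = (-0.1165, -0.1165, 0)
rvec = (-0.5284, -0.2862, 0.4544), |rvec| = θ = 0.75339 rad = 43.166°
Rodrigues: sinθ=0.68412, 1−cosθ=0.27063; R = I + sinθ·[k]× + (1−cosθ)·[k]×²:
    [+0.86250 -0.34051 -0.37436]
    [+0.48472 +0.76843 +0.41781]
    [+0.14540 -0.54182 +0.82782]
t = (-0.3373, 0.0105, 0.9427) m
M0: Pc = R·M0+t = (-0.47745, +0.04355, +0.86264); u = 464.9·(-0.47745)/0.86264 + 312.6 = 55.2884, v = 565.6·(+0.04355)/0.86264 + 252.1 = 280.6553
M1: Pc = R·M1+t = (-0.27649, +0.15649, +0.89652); u = 464.9·(-0.27649)/0.89652 + 312.6 = 169.2234, v = 565.6·(+0.15649)/0.89652 + 252.1 = 350.8286
M2: Pc = R·M2+t = (-0.19715, -0.02255, +1.02276); u = 464.9·(-0.19715)/1.02276 + 312.6 = 222.9851, v = 565.6·(-0.02255)/1.02276 + 252.1 = 239.6286
M3: Pc = R·M3+t = (-0.39811, -0.13549, +0.98888); u = 464.9·(-0.39811)/0.98888 + 312.6 = 125.4373, v = 565.6·(-0.13549)/0.98888 + 252.1 = 174.6042

c0=(55.29, 280.66) c1=(169.22, 350.83) c2=(222.99, 239.63) c3=(125.44, 174.60)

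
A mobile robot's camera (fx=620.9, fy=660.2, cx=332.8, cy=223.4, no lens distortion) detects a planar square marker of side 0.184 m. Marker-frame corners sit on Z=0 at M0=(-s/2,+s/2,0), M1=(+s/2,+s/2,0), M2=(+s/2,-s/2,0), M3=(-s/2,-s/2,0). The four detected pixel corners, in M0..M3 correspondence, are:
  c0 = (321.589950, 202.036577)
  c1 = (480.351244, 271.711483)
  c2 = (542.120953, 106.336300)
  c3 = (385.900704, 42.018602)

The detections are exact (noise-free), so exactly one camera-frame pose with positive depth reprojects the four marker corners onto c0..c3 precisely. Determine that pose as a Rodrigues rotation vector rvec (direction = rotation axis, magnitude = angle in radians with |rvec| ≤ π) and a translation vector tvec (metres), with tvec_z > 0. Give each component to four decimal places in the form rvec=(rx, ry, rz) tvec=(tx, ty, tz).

rvec=(-0.1082, 0.0637, 0.3967) tvec=(0.1082, -0.0711, 0.6774)

Intrinsics K: fx=620.9, fy=660.2, cx=332.8, cy=223.4
Marker side s = 0.184 m; corners in marker frame (Z=0):
  M0 = (-0.0920, +0.0920, 0)
  M1 = (+0.0920, +0.0920, 0)
  M2 = (+0.0920, -0.0920, 0)
  M3 = (-0.0920, -0.0920, 0)
Detected image corners:
  c0 = (321.589950, 202.036577) px
  c1 = (480.351244, 271.711483) px
  c2 = (542.120953, 106.336300) px
  c3 = (385.900704, 42.018602) px
Planar DLT: solve 8×8 A·h = b for H (H[2,2]=1):
  H  [+802.80391 -401.84175 +431.99892]
  H  [+344.85468 +862.78427 +154.12418]
  H  [-0.12263 -0.13677 +1.00000]
B = K⁻¹H; ‖b₁‖=1.476151, ‖b₂‖=1.476151; λ = 2/(‖b₁‖+‖b₂‖) = 0.677437, sign → tz>0 ⇒ λ=+0.677437
r₁ = λ·B[:,0] = (+0.92043,+0.38197,-0.08308); r₂ = λ·B[:,1] = (-0.38877,+0.91666,-0.09266)
r₃ = r₁×r₂ = (+0.04076,+0.11758,+0.99223); SVD([r₁ r₂ r₃]) → R = UVᵀ:
  R  [+0.92043 -0.38877 +0.04076]
  R  [+0.38197 +0.91666 +0.11758]
  R  [-0.08308 -0.09266 +0.99223]
t = (+0.10823, -0.07108, +0.67744) m
tr R = 2.829324; θ = arccos((tr R − 1)/2) = 0.416125 rad = 23.842°
axis k = ((R−Rᵀ)₃₂, (R−Rᵀ)₁₃, (R−Rᵀ)₂₁) / (2 sinθ) = (-0.260054, +0.153179, +0.953367)
rvec = θ·k = (-0.108215, +0.063742, +0.396720)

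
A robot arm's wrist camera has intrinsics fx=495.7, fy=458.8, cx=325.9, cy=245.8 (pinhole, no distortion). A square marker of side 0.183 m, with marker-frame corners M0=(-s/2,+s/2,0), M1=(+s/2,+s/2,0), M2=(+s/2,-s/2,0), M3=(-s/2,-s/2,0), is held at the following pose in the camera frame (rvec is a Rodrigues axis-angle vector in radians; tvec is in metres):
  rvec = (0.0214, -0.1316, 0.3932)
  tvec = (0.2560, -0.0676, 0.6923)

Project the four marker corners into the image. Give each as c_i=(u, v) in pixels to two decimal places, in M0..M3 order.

c0=(425.93, 233.71) c1=(540.44, 279.52) c2=(589.52, 169.46) c3=(476.89, 119.80)

Intrinsics K: fx=495.7, fy=458.8, cx=325.9, cy=245.8
Marker side s = 0.183 m; corners in marker frame (Z=0):
  M0 = (-0.0915, +0.0915, 0)
  M1 = (+0.0915, +0.0915, 0)
  M2 = (+0.0915, -0.0915, 0)
  M3 = (-0.0915, -0.0915, 0)
rvec = (0.0214, -0.1316, 0.3932), |rvec| = θ = 0.41519 rad = 23.789°
Rodrigues: sinθ=0.40336, 1−cosθ=0.08496; R = I + sinθ·[k]× + (1−cosθ)·[k]×²:
    [+0.91527 -0.38339 -0.12370]
    [+0.38061 +0.92358 -0.04629]
    [+0.13200 -0.00471 +0.99124]
t = (0.2560, -0.0676, 0.6923) m
M0: Pc = R·M0+t = (+0.13717, -0.01792, +0.67979); u = 495.7·(+0.13717)/0.67979 + 325.9 = 425.9260, v = 458.8·(-0.01792)/0.67979 + 245.8 = 233.7063
M1: Pc = R·M1+t = (+0.30467, +0.05173, +0.70395); u = 495.7·(+0.30467)/0.70395 + 325.9 = 540.4380, v = 458.8·(+0.05173)/0.70395 + 245.8 = 279.5173
M2: Pc = R·M2+t = (+0.37483, -0.11728, +0.70481); u = 495.7·(+0.37483)/0.70481 + 325.9 = 589.5198, v = 458.8·(-0.11728)/0.70481 + 245.8 = 169.4551
M3: Pc = R·M3+t = (+0.20733, -0.18693, +0.68065); u = 495.7·(+0.20733)/0.68065 + 325.9 = 476.8948, v = 458.8·(-0.18693)/0.68065 + 245.8 = 119.7962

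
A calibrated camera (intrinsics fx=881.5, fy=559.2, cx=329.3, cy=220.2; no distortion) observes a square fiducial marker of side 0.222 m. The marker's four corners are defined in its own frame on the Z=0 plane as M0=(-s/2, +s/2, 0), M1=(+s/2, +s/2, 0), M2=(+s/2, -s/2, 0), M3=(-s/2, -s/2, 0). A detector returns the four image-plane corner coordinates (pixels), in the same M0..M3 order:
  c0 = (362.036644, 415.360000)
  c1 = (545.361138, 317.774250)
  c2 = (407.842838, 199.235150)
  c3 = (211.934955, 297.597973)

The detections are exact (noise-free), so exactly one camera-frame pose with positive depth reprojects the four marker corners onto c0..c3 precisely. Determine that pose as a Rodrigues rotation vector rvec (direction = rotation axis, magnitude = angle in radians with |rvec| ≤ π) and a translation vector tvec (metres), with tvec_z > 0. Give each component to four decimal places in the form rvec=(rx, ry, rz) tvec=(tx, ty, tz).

Intrinsics K: fx=881.5, fy=559.2, cx=329.3, cy=220.2
Marker side s = 0.222 m; corners in marker frame (Z=0):
  M0 = (-0.1110, +0.1110, 0)
  M1 = (+0.1110, +0.1110, 0)
  M2 = (+0.1110, -0.1110, 0)
  M3 = (-0.1110, -0.1110, 0)
Detected image corners:
  c0 = (362.036644, 415.360000) px
  c1 = (545.361138, 317.774250) px
  c2 = (407.842838, 199.235150) px
  c3 = (211.934955, 297.597973) px
Planar DLT: solve 8×8 A·h = b for H (H[2,2]=1):
  H  [+904.66246 +722.70262 +384.77877]
  H  [-400.08676 +592.90667 +308.05709]
  H  [+0.13399 +0.19731 +1.00000]
B = K⁻¹H; ‖b₁‖=1.249453, ‖b₂‖=1.249453; λ = 2/(‖b₁‖+‖b₂‖) = 0.800351, sign → tz>0 ⇒ λ=+0.800351
r₁ = λ·B[:,0] = (+0.78132,-0.61485,+0.10724); r₂ = λ·B[:,1] = (+0.59718,+0.78641,+0.15792)
r₃ = r₁×r₂ = (-0.18143,-0.05934,+0.98161); SVD([r₁ r₂ r₃]) → R = UVᵀ:
  R  [+0.78132 +0.59718 -0.18143]
  R  [-0.61485 +0.78641 -0.05934]
  R  [+0.10724 +0.15792 +0.98161]
t = (+0.05037, +0.12574, +0.80035) m
tr R = 2.549341; θ = arccos((tr R − 1)/2) = 0.684602 rad = 39.225°
axis k = ((R−Rᵀ)₃₂, (R−Rᵀ)₁₃, (R−Rᵀ)₂₁) / (2 sinθ) = (+0.171783, -0.228243, -0.958330)
rvec = θ·k = (+0.117603, -0.156256, -0.656075)

rvec=(0.1176, -0.1563, -0.6561) tvec=(0.0504, 0.1257, 0.8004)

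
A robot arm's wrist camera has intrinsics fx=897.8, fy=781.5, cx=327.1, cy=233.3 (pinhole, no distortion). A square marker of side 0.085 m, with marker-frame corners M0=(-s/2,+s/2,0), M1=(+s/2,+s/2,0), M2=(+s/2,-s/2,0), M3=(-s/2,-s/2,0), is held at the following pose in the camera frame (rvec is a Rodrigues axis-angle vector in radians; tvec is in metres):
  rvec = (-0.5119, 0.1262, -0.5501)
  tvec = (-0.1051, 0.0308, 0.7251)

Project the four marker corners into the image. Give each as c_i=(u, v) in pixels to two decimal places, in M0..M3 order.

c0=(172.25, 327.06) c1=(264.46, 276.97) c2=(220.24, 209.49) c3=(133.14, 256.60)

Intrinsics K: fx=897.8, fy=781.5, cx=327.1, cy=233.3
Marker side s = 0.085 m; corners in marker frame (Z=0):
  M0 = (-0.0425, +0.0425, 0)
  M1 = (+0.0425, +0.0425, 0)
  M2 = (+0.0425, -0.0425, 0)
  M3 = (-0.0425, -0.0425, 0)
rvec = (-0.5119, 0.1262, -0.5501), |rvec| = θ = 0.76196 rad = 43.657°
Rodrigues: sinθ=0.69034, 1−cosθ=0.27651; R = I + sinθ·[k]× + (1−cosθ)·[k]×²:
    [+0.84829 +0.46763 +0.24845]
    [-0.52916 +0.73107 +0.43072]
    [+0.01978 -0.49685 +0.86761]
t = (-0.1051, 0.0308, 0.7251) m
M0: Pc = R·M0+t = (-0.12128, +0.08436, +0.70314); u = 897.8·(-0.12128)/0.70314 + 327.1 = 172.2474, v = 781.5·(+0.08436)/0.70314 + 233.3 = 327.0609
M1: Pc = R·M1+t = (-0.04917, +0.03938, +0.70482); u = 897.8·(-0.04917)/0.70482 + 327.1 = 264.4631, v = 781.5·(+0.03938)/0.70482 + 233.3 = 276.9653
M2: Pc = R·M2+t = (-0.08892, -0.02276, +0.74706); u = 897.8·(-0.08892)/0.74706 + 327.1 = 220.2353, v = 781.5·(-0.02276)/0.74706 + 233.3 = 209.4907
M3: Pc = R·M3+t = (-0.16103, +0.02222, +0.74538); u = 897.8·(-0.16103)/0.74538 + 327.1 = 133.1447, v = 781.5·(+0.02222)/0.74538 + 233.3 = 256.5957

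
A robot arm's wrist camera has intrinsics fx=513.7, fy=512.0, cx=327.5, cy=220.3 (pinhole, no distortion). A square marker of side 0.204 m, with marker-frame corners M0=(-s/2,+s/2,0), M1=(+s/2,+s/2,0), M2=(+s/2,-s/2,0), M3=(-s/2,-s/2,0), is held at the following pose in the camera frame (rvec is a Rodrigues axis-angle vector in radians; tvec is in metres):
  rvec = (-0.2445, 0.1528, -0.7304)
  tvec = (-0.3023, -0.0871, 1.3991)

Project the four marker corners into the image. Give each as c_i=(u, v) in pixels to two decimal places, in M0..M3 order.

Intrinsics K: fx=513.7, fy=512.0, cx=327.5, cy=220.3
Marker side s = 0.204 m; corners in marker frame (Z=0):
  M0 = (-0.1020, +0.1020, 0)
  M1 = (+0.1020, +0.1020, 0)
  M2 = (+0.1020, -0.1020, 0)
  M3 = (-0.1020, -0.1020, 0)
rvec = (-0.2445, 0.1528, -0.7304), |rvec| = θ = 0.78525 rad = 44.991°
Rodrigues: sinθ=0.70700, 1−cosθ=0.29279; R = I + sinθ·[k]× + (1−cosθ)·[k]×²:
    [+0.73560 +0.63988 +0.22237]
    [-0.67536 +0.71830 +0.16714]
    [-0.05278 -0.27313 +0.96053]
t = (-0.3023, -0.0871, 1.3991) m
M0: Pc = R·M0+t = (-0.31206, +0.05505, +1.37662); u = 513.7·(-0.31206)/1.37662 + 327.5 = 211.0506, v = 512.0·(+0.05505)/1.37662 + 220.3 = 240.7756
M1: Pc = R·M1+t = (-0.16200, -0.08272, +1.36586); u = 513.7·(-0.16200)/1.36586 + 327.5 = 266.5712, v = 512.0·(-0.08272)/1.36586 + 220.3 = 189.2920
M2: Pc = R·M2+t = (-0.29254, -0.22925, +1.42158); u = 513.7·(-0.29254)/1.42158 + 327.5 = 221.7892, v = 512.0·(-0.22925)/1.42158 + 220.3 = 137.7314
M3: Pc = R·M3+t = (-0.44260, -0.09148, +1.43234); u = 513.7·(-0.44260)/1.43234 + 327.5 = 168.7649, v = 512.0·(-0.09148)/1.43234 + 220.3 = 187.5998

c0=(211.05, 240.78) c1=(266.57, 189.29) c2=(221.79, 137.73) c3=(168.76, 187.60)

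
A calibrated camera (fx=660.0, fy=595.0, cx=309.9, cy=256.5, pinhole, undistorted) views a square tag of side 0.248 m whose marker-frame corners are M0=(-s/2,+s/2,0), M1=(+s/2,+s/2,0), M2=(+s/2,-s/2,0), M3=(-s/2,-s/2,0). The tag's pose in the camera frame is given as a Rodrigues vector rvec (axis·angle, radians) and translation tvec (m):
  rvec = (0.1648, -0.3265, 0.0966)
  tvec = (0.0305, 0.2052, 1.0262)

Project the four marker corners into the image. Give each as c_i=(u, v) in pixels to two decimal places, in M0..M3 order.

Intrinsics K: fx=660.0, fy=595.0, cx=309.9, cy=256.5
Marker side s = 0.248 m; corners in marker frame (Z=0):
  M0 = (-0.1240, +0.1240, 0)
  M1 = (+0.1240, +0.1240, 0)
  M2 = (+0.1240, -0.1240, 0)
  M3 = (-0.1240, -0.1240, 0)
rvec = (0.1648, -0.3265, 0.0966), |rvec| = θ = 0.37828 rad = 21.674°
Rodrigues: sinθ=0.36932, 1−cosθ=0.07070; R = I + sinθ·[k]× + (1−cosθ)·[k]×²:
    [+0.94272 -0.12090 -0.31090]
    [+0.06773 +0.98197 -0.17648]
    [+0.32663 +0.14531 +0.93391]
t = (0.0305, 0.2052, 1.0262) m
M0: Pc = R·M0+t = (-0.10139, +0.31857, +1.00372); u = 660.0·(-0.10139)/1.00372 + 309.9 = 243.2313, v = 595.0·(+0.31857)/1.00372 + 256.5 = 445.3450
M1: Pc = R·M1+t = (+0.13241, +0.33536, +1.08472); u = 660.0·(+0.13241)/1.08472 + 309.9 = 390.4627, v = 595.0·(+0.33536)/1.08472 + 256.5 = 440.4558
M2: Pc = R·M2+t = (+0.16239, +0.09183, +1.04868); u = 660.0·(+0.16239)/1.04868 + 309.9 = 412.1010, v = 595.0·(+0.09183)/1.04868 + 256.5 = 308.6045
M3: Pc = R·M3+t = (-0.07141, +0.07504, +0.96768); u = 660.0·(-0.07141)/0.96768 + 309.9 = 261.1978, v = 595.0·(+0.07504)/0.96768 + 256.5 = 302.6384

c0=(243.23, 445.35) c1=(390.46, 440.46) c2=(412.10, 308.60) c3=(261.20, 302.64)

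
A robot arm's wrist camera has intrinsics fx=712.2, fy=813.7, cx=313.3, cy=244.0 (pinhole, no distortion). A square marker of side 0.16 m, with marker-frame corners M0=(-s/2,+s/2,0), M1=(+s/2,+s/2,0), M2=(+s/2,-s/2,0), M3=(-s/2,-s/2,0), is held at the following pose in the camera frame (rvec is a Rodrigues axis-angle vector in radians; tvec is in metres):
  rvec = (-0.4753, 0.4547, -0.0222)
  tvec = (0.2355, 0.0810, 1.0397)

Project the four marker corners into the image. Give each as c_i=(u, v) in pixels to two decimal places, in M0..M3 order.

Intrinsics K: fx=712.2, fy=813.7, cx=313.3, cy=244.0
Marker side s = 0.16 m; corners in marker frame (Z=0):
  M0 = (-0.0800, +0.0800, 0)
  M1 = (+0.0800, +0.0800, 0)
  M2 = (+0.0800, -0.0800, 0)
  M3 = (-0.0800, -0.0800, 0)
rvec = (-0.4753, 0.4547, -0.0222), |rvec| = θ = 0.65815 rad = 37.709°
Rodrigues: sinθ=0.61165, 1−cosθ=0.20887; R = I + sinθ·[k]× + (1−cosθ)·[k]×²:
    [+0.90006 -0.08358 +0.42767]
    [-0.12485 +0.89083 +0.43685]
    [-0.41749 -0.44659 +0.79137]
t = (0.2355, 0.0810, 1.0397) m
M0: Pc = R·M0+t = (+0.15681, +0.16225, +1.03737); u = 712.2·(+0.15681)/1.03737 + 313.3 = 420.9555, v = 813.7·(+0.16225)/1.03737 + 244.0 = 371.2696
M1: Pc = R·M1+t = (+0.30082, +0.14228, +0.97057); u = 712.2·(+0.30082)/0.97057 + 313.3 = 534.0385, v = 813.7·(+0.14228)/0.97057 + 244.0 = 363.2819
M2: Pc = R·M2+t = (+0.31419, -0.00025, +1.04203); u = 712.2·(+0.31419)/1.04203 + 313.3 = 528.0422, v = 813.7·(-0.00025)/1.04203 + 244.0 = 243.8018
M3: Pc = R·M3+t = (+0.17018, +0.01972, +1.10883); u = 712.2·(+0.17018)/1.10883 + 313.3 = 422.6077, v = 813.7·(+0.01972)/1.10883 + 244.0 = 258.4725

c0=(420.96, 371.27) c1=(534.04, 363.28) c2=(528.04, 243.80) c3=(422.61, 258.47)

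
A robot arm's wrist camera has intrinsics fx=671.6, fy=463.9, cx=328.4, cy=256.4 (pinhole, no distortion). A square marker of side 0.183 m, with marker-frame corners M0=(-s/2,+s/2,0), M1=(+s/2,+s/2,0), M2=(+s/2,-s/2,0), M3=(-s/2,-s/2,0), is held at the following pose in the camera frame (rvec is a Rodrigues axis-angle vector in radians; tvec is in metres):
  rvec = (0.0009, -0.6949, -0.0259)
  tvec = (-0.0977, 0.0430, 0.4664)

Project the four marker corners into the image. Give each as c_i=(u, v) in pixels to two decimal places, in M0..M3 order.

Intrinsics K: fx=671.6, fy=463.9, cx=328.4, cy=256.4
Marker side s = 0.183 m; corners in marker frame (Z=0):
  M0 = (-0.0915, +0.0915, 0)
  M1 = (+0.0915, +0.0915, 0)
  M2 = (+0.0915, -0.0915, 0)
  M3 = (-0.0915, -0.0915, 0)
rvec = (0.0009, -0.6949, -0.0259), |rvec| = θ = 0.69538 rad = 39.843°
Rodrigues: sinθ=0.64068, 1−cosθ=0.23219; R = I + sinθ·[k]× + (1−cosθ)·[k]×²:
    [+0.76781 +0.02356 -0.64025]
    [-0.02416 +0.99968 +0.00781]
    [+0.64022 +0.00947 +0.76813]
t = (-0.0977, 0.0430, 0.4664) m
M0: Pc = R·M0+t = (-0.16580, +0.13668, +0.40869); u = 671.6·(-0.16580)/0.40869 + 328.4 = 55.9408, v = 463.9·(+0.13668)/0.40869 + 256.4 = 411.5471
M1: Pc = R·M1+t = (-0.02529, +0.13226, +0.52585); u = 671.6·(-0.02529)/0.52585 + 328.4 = 296.1007, v = 463.9·(+0.13226)/0.52585 + 256.4 = 373.0788
M2: Pc = R·M2+t = (-0.02960, -0.05068, +0.52411); u = 671.6·(-0.02960)/0.52411 + 328.4 = 290.4687, v = 463.9·(-0.05068)/0.52411 + 256.4 = 211.5412
M3: Pc = R·M3+t = (-0.17011, -0.04626, +0.40695); u = 671.6·(-0.17011)/0.40695 + 328.4 = 47.6644, v = 463.9·(-0.04626)/0.40695 + 256.4 = 203.6671

c0=(55.94, 411.55) c1=(296.10, 373.08) c2=(290.47, 211.54) c3=(47.66, 203.67)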